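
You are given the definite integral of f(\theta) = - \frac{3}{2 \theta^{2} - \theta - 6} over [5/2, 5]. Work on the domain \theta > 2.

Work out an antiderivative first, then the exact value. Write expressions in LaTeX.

Factor the denominator (\left(\theta - 2\right) \left(2 \theta + 3\right)) and decompose: f = \frac{6}{7 \left(2 \theta + 3\right)} - \frac{3}{7 \left(\theta - 2\right)}; each piece integrates to a log, atan, or power term.
F(\theta) = - \frac{3 \log{\left(\theta - 2 \right)}}{7} + \frac{3 \log{\left(\theta + \frac{3}{2} \right)}}{7} is an antiderivative of f.
Check: d/d\theta[- \frac{3 \log{\left(\theta - 2 \right)}}{7} + \frac{3 \log{\left(\theta + \frac{3}{2} \right)}}{7}] = - \frac{3}{2 \theta^{2} - \theta - 6} = f(\theta).
F(5) = - \frac{3 \log{\left(3 \right)}}{7} + \frac{3 \log{\left(\frac{13}{2} \right)}}{7}; F(5/2) = \frac{3 \log{\left(2 \right)}}{7} + \frac{3 \log{\left(4 \right)}}{7}.
Integral = F(5) - F(5/2) = - \frac{3 \log{\left(4 \right)}}{7} - \frac{3 \log{\left(3 \right)}}{7} - \frac{3 \log{\left(2 \right)}}{7} + \frac{3 \log{\left(\frac{13}{2} \right)}}{7}.

Antiderivative: F(\theta) = - \frac{3 \log{\left(\theta - 2 \right)}}{7} + \frac{3 \log{\left(\theta + \frac{3}{2} \right)}}{7}; value = - \frac{3 \log{\left(4 \right)}}{7} - \frac{3 \log{\left(3 \right)}}{7} - \frac{3 \log{\left(2 \right)}}{7} + \frac{3 \log{\left(\frac{13}{2} \right)}}{7}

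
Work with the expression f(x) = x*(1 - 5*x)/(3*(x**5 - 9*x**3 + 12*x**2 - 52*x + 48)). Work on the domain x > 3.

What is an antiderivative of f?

An antiderivative is F(x) = -log(x - 3)/13 + 2*log(x - 1)/75 - log(x + 4)/25 + 44*log(x**2 + 4)/975 + 43*atan(x/2)/1950.

Factor the denominator (3*(x - 3)*(x - 1)*(x + 4)*(x**2 + 4)) and decompose: f = (88*x + 43)/(975*(x**2 + 4)) - 1/(25*(x + 4)) + 2/(75*(x - 1)) - 1/(13*(x - 3)); each piece integrates to a log, atan, or power term.
Check: d/dx[-log(x - 3)/13 + 2*log(x - 1)/75 - log(x + 4)/25 + 44*log(x**2 + 4)/975 + 43*atan(x/2)/1950] = (-5*x**2 + x)/(3*x**5 - 27*x**3 + 36*x**2 - 156*x + 144), which equals f(x).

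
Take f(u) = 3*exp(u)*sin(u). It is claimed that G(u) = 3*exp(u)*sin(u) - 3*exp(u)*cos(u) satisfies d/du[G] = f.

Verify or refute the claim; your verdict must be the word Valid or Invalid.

Invalid: d/du[G] - f = 3*exp(u)*sin(u), which is not 0.

d/du[G] = 6*exp(u)*sin(u)
d/du[G] - f(u) = 3*exp(u)*sin(u) != 0.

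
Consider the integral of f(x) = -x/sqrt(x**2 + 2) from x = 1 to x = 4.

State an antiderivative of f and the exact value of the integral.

Antiderivative: F(x) = -sqrt(x**2 + 2); value = -3*sqrt(2) + sqrt(3)

f matches the chain-rule pattern g'(h)*h' with inner function h(x) = x**2 + 2; substituting u = h(x) collapses the integral.
F(x) = -sqrt(x**2 + 2) is an antiderivative of f.
Check: d/dx[-sqrt(x**2 + 2)] = -x/sqrt(x**2 + 2) = f(x).
F(4) = -3*sqrt(2); F(1) = -sqrt(3).
Integral = F(4) - F(1) = -3*sqrt(2) + sqrt(3).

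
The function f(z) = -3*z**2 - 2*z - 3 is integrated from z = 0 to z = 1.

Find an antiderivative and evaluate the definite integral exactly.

Antiderivative: F(z) = -z**3 - z**2 - 3*z; value = -5

The integrand splits into summands that can be handled one at a time.
F(z) = -z**3 - z**2 - 3*z is an antiderivative of f.
Check: d/dz[-z**3 - z**2 - 3*z] = -3*z**2 - 2*z - 3 = f(z).
F(1) = -5; F(0) = 0.
Integral = F(1) - F(0) = -5.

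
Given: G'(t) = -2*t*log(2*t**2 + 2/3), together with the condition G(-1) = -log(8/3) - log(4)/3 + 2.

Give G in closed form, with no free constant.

G(t) = -t**2*log(2*t**2 + 2/3) + t**2 - log(3*t**2 + 1)/3 + 1

The proposed G(t) is checked by its d/dt: the result must match the given G'(t).
A general antiderivative is -t**2*log(2*t**2 + 2/3) + t**2 - log(3*t**2 + 1)/3 + C.
The condition gives C = -log(8/3) - log(4)/3 + 2 - (-log(8/3) - log(4)/3 + 1) = 1.
So G(t) = -t**2*log(2*t**2 + 2/3) + t**2 - log(3*t**2 + 1)/3 + 1.
Check: d/dt[-t**2*log(2*t**2 + 2/3) + t**2 - log(3*t**2 + 1)/3 + 1] = -2*t*log(t**2 + 1/3) - 2*t*log(2), which equals G'(t).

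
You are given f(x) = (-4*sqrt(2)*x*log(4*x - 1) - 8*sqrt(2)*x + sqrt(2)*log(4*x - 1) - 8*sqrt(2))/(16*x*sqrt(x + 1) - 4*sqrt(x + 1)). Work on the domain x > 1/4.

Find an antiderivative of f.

f has the shape u'v + uv' for u = -sqrt(2*x + 2)/2 and v = log(4*x - 1) — it is the derivative of the product u*v.
Check: d/dx[-sqrt(2*x + 2)*log(4*x - 1)/2] = (-4*sqrt(2)*x*log(4*x - 1) - 8*sqrt(2)*x + sqrt(2)*log(4*x - 1) - 8*sqrt(2))/(16*x*sqrt(x + 1) - 4*sqrt(x + 1)) = f(x).

An antiderivative is F(x) = -sqrt(2*x + 2)*log(4*x - 1)/2.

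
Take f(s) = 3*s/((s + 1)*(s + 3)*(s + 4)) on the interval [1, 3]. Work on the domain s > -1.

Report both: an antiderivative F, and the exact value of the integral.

Antiderivative: F(s) = -log(s + 1)/2 + 9*log(s + 3)/2 - 4*log(s + 4); value = -4*log(7) - 5*log(4) + log(2)/2 + 4*log(5) + 9*log(6)/2

Factor the denominator ((s + 1)*(s + 3)*(s + 4)) and decompose: f = -4/(s + 4) + 9/(2*(s + 3)) - 1/(2*(s + 1)); each piece integrates to a log, atan, or power term.
F(s) = -log(s + 1)/2 + 9*log(s + 3)/2 - 4*log(s + 4) is an antiderivative of f.
Check: d/ds[-log(s + 1)/2 + 9*log(s + 3)/2 - 4*log(s + 4)] = 3*s/(s**3 + 8*s**2 + 19*s + 12), which equals f(s).
F(3) = -4*log(7) - log(4)/2 + 9*log(6)/2; F(1) = -4*log(5) - log(2)/2 + 9*log(4)/2.
Integral = F(3) - F(1) = -4*log(7) - 5*log(4) + log(2)/2 + 4*log(5) + 9*log(6)/2.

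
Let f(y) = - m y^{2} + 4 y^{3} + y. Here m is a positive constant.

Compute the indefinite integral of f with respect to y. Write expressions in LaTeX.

Integrate term by term and add the pieces.
Check: d/dy[- \frac{m y^{3}}{3} + y^{4} + \frac{y^{2}}{2}] = - m y^{2} + 4 y^{3} + y = f(y).

F(y) = - \frac{m y^{3}}{3} + y^{4} + \frac{y^{2}}{2} + C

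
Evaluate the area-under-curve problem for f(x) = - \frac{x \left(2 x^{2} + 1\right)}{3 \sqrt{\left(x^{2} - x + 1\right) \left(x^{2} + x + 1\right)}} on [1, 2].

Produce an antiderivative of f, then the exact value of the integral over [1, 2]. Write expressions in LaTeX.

f matches the chain-rule pattern g'(h)*h' with inner function h(x) = x^{4} + x^{2} + 1; substituting u = h(x) collapses the integral.
F(x) = - \frac{\sqrt{x^{4} + x^{2} + 1}}{3} is an antiderivative of f.
Check: d/dx[- \frac{\sqrt{x^{4} + x^{2} + 1}}{3}] = \frac{- 2 x^{3} - x}{3 \sqrt{x^{4} + x^{2} + 1}}, which equals f(x).
F(2) = - \frac{\sqrt{21}}{3}; F(1) = - \frac{\sqrt{3}}{3}.
Integral = F(2) - F(1) = - \frac{\sqrt{21}}{3} + \frac{\sqrt{3}}{3}.

Antiderivative: F(x) = - \frac{\sqrt{x^{4} + x^{2} + 1}}{3}; value = - \frac{\sqrt{21}}{3} + \frac{\sqrt{3}}{3}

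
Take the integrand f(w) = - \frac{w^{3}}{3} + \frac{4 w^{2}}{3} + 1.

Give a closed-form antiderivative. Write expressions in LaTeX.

The integrand splits into summands that can be handled one at a time.
Check: d/dw[\frac{w \left(- 3 w^{3} + 16 w^{2} + 36\right)}{36}] = - \frac{w^{3}}{3} + \frac{4 w^{2}}{3} + 1 = f(w).

An antiderivative is F(w) = \frac{w \left(- 3 w^{3} + 16 w^{2} + 36\right)}{36}.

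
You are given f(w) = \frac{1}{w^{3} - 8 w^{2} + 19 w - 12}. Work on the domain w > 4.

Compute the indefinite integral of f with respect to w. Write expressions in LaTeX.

F(w) = \frac{\log{\left(w - 4 \right)}}{3} - \frac{\log{\left(w - 3 \right)}}{2} + \frac{\log{\left(w - 1 \right)}}{6} + C

Factor the denominator (\left(w - 4\right) \left(w - 3\right) \left(w - 1\right)) and decompose: f = \frac{1}{6 \left(w - 1\right)} - \frac{1}{2 \left(w - 3\right)} + \frac{1}{3 \left(w - 4\right)}; each piece integrates to a log, atan, or power term.
Check: d/dw[\frac{\log{\left(w - 4 \right)}}{3} - \frac{\log{\left(w - 3 \right)}}{2} + \frac{\log{\left(w - 1 \right)}}{6}] = \frac{1}{w^{3} - 8 w^{2} + 19 w - 12} = f(w).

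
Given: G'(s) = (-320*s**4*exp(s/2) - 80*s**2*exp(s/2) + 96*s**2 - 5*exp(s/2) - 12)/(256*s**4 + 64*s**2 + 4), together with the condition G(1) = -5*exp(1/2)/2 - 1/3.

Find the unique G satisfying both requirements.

Differentiate the proposed G(s) back; it has to land on the given G'(s).
A general antiderivative is -3*s/(2*(4*s**2 + 1/2)) - 5*exp(s/2)/2 + C.
The condition gives C = -5*exp(1/2)/2 - 1/3 - (-5*exp(1/2)/2 - 1/3) = 0.
So G(s) = (-40*s**2*exp(s/2) - 6*s - 5*exp(s/2))/(16*s**2 + 2).
Check: d/ds[(-40*s**2*exp(s/2) - 6*s - 5*exp(s/2))/(16*s**2 + 2)] = (-320*s**4*exp(s/2) - 80*s**2*exp(s/2) + 96*s**2 - 5*exp(s/2) - 12)/(256*s**4 + 64*s**2 + 4) = G'(s).

G(s) = (-40*s**2*exp(s/2) - 6*s - 5*exp(s/2))/(16*s**2 + 2)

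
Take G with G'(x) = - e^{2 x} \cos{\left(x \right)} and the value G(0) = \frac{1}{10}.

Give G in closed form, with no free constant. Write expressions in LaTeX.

G(x) = - \frac{2 e^{2 x} \sin{\left(x \right)} + 4 e^{2 x} \cos{\left(x \right)} - 5}{10}

Check a candidate G(x) by differentiating: d/dx[G] must match the given G'(x).
A general antiderivative is - \frac{e^{2 x} \sin{\left(x \right)}}{5} - \frac{2 e^{2 x} \cos{\left(x \right)}}{5} + C.
The condition gives C = \frac{1}{10} - (- \frac{2}{5}) = \frac{1}{2}.
So G(x) = - \frac{2 e^{2 x} \sin{\left(x \right)} + 4 e^{2 x} \cos{\left(x \right)} - 5}{10}.
Check: d/dx[- \frac{2 e^{2 x} \sin{\left(x \right)} + 4 e^{2 x} \cos{\left(x \right)} - 5}{10}] = - e^{2 x} \cos{\left(x \right)} = G'(x).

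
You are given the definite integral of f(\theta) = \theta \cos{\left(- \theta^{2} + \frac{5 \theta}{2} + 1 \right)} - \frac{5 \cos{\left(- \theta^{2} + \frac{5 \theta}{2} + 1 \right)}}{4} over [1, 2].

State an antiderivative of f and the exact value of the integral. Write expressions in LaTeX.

f matches the chain-rule pattern g'(h)*h' with inner function h(\theta) = - \theta^{2} + \frac{5 \theta}{2} + 1; substituting u = h(\theta) collapses the integral.
F(\theta) = - \frac{\sin{\left(- \theta^{2} + \frac{5 \theta}{2} + 1 \right)}}{2} is an antiderivative of f.
Check: d/d\theta[- \frac{\sin{\left(- \theta^{2} + \frac{5 \theta}{2} + 1 \right)}}{2}] = \theta \cos{\left(- \theta^{2} + \frac{5 \theta}{2} + 1 \right)} - \frac{5 \cos{\left(- \theta^{2} + \frac{5 \theta}{2} + 1 \right)}}{4} = f(\theta).
F(2) = - \frac{\sin{\left(2 \right)}}{2}; F(1) = - \frac{\sin{\left(\frac{5}{2} \right)}}{2}.
Integral = F(2) - F(1) = - \frac{\sin{\left(2 \right)}}{2} + \frac{\sin{\left(\frac{5}{2} \right)}}{2}.

Antiderivative: F(\theta) = - \frac{\sin{\left(- \theta^{2} + \frac{5 \theta}{2} + 1 \right)}}{2}; value = - \frac{\sin{\left(2 \right)}}{2} + \frac{\sin{\left(\frac{5}{2} \right)}}{2}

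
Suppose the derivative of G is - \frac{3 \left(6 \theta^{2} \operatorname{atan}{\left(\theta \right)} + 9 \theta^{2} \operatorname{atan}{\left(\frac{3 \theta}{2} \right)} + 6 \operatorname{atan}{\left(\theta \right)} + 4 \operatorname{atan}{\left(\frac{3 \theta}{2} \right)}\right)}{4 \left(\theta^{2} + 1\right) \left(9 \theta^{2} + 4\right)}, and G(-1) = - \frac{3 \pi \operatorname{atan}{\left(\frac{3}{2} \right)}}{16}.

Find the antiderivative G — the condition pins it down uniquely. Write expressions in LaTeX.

G(\theta) = - \frac{3 \operatorname{atan}{\left(\theta \right)} \operatorname{atan}{\left(\frac{3 \theta}{2} \right)}}{4}

G'(\theta) has the shape u'v + uv' for u = - \frac{3 \operatorname{atan}{\left(\theta \right)}}{4} and v = \operatorname{atan}{\left(\frac{3 \theta}{2} \right)} — it is the derivative of the product u*v.
A general antiderivative is - \frac{3 \operatorname{atan}{\left(\theta \right)} \operatorname{atan}{\left(\frac{3 \theta}{2} \right)}}{4} + C.
The condition gives C = - \frac{3 \pi \operatorname{atan}{\left(\frac{3}{2} \right)}}{16} - (- \frac{3 \pi \operatorname{atan}{\left(\frac{3}{2} \right)}}{16}) = 0.
So G(\theta) = - \frac{3 \operatorname{atan}{\left(\theta \right)} \operatorname{atan}{\left(\frac{3 \theta}{2} \right)}}{4}.
Check: d/d\theta[- \frac{3 \operatorname{atan}{\left(\theta \right)} \operatorname{atan}{\left(\frac{3 \theta}{2} \right)}}{4}] = \frac{- 18 \theta^{2} \operatorname{atan}{\left(\theta \right)} - 27 \theta^{2} \operatorname{atan}{\left(\frac{3 \theta}{2} \right)} - 18 \operatorname{atan}{\left(\theta \right)} - 12 \operatorname{atan}{\left(\frac{3 \theta}{2} \right)}}{36 \theta^{4} + 52 \theta^{2} + 16}, which equals G'(\theta).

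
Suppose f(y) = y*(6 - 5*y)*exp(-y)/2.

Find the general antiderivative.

F(y) = (5*y**2 + 4*y + 4)*exp(-y)/2 + C

f has the shape u'v + uv' for u = 5*y**2/2 + 2*y + 2 and v = exp(-y) — it is the derivative of the product u*v.
Check: d/dy[(5*y**2 + 4*y + 4)*exp(-y)/2] = (-5*y**2 + 6*y)*exp(-y)/2, which equals f(y).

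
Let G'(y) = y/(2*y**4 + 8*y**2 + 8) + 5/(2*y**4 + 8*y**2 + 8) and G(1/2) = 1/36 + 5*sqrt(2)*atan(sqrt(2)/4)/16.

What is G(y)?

The integrand splits into summands that can be handled one at a time.
A general antiderivative is (5*y - 2)/(8*y**2 + 16) + 5*sqrt(2)*atan(sqrt(2)*y/2)/16 + C.
The condition gives C = 1/36 + 5*sqrt(2)*atan(sqrt(2)/4)/16 - (1/36 + 5*sqrt(2)*atan(sqrt(2)/4)/16) = 0.
So G(y) = (5*y - 2)/(8*y**2 + 16) + 5*sqrt(2)*atan(sqrt(2)*y/2)/16.
Check: d/dy[(5*y - 2)/(8*y**2 + 16) + 5*sqrt(2)*atan(sqrt(2)*y/2)/16] = (y + 5)/(2*y**4 + 8*y**2 + 8), which equals G'(y).

G(y) = (5*y - 2)/(8*y**2 + 16) + 5*sqrt(2)*atan(sqrt(2)*y/2)/16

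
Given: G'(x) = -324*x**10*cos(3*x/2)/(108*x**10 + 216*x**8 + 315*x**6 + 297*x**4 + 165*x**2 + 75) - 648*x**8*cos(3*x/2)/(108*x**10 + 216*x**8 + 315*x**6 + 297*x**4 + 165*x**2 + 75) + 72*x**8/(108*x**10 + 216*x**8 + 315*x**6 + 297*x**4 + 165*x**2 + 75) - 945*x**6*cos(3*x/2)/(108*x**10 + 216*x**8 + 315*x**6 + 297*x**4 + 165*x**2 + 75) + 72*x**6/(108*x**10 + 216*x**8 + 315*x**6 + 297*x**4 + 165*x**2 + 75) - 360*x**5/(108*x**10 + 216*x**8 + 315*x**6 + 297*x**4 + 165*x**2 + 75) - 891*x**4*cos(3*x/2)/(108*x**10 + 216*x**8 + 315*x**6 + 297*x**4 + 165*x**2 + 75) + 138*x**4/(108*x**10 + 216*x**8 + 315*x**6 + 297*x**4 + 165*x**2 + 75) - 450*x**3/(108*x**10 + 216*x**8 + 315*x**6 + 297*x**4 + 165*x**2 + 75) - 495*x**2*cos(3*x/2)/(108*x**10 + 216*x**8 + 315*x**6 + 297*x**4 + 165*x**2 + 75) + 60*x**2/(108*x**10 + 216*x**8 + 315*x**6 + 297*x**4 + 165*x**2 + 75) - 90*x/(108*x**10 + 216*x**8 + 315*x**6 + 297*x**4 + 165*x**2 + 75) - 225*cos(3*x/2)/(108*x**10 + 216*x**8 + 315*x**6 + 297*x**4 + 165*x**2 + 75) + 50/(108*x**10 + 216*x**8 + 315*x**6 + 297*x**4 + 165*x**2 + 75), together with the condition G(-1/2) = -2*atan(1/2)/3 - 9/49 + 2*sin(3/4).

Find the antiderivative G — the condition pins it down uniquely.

The integrand splits into summands that can be handled one at a time.
A general antiderivative is -2*sin(3*x/2) + 2*atan(x)/3 + 5/(3*(2*x**4 + x**2 + 5/3)) + C.
The condition gives C = -2*atan(1/2)/3 - 9/49 + 2*sin(3/4) - (-2*atan(1/2)/3 + 40/49 + 2*sin(3/4)) = -1.
So G(x) = -2*sin(3*x/2) + 2*atan(x)/3 - 1 + 5/(3*(2*x**4 + x**2 + 5/3)).
Check: d/dx[-2*sin(3*x/2) + 2*atan(x)/3 - 1 + 5/(3*(2*x**4 + x**2 + 5/3))] = (-324*x**10*cos(3*x/2) - 648*x**8*cos(3*x/2) + 72*x**8 - 945*x**6*cos(3*x/2) + 72*x**6 - 360*x**5 - 891*x**4*cos(3*x/2) + 138*x**4 - 450*x**3 - 495*x**2*cos(3*x/2) + 60*x**2 - 90*x - 225*cos(3*x/2) + 50)/(108*x**10 + 216*x**8 + 315*x**6 + 297*x**4 + 165*x**2 + 75), which equals G'(x).

G(x) = -2*sin(3*x/2) + 2*atan(x)/3 - 1 + 5/(3*(2*x**4 + x**2 + 5/3))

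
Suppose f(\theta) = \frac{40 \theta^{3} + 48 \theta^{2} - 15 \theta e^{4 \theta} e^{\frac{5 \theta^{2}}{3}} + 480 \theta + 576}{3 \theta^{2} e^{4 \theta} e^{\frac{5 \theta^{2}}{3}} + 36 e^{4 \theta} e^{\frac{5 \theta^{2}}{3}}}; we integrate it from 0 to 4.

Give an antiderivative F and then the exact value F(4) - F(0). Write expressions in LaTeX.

Whatever form F(\theta) takes, F'(\theta) = f(\theta) is non-negotiable.
F(\theta) = - 4 e^{- \frac{5 \theta^{2}}{3} - 4 \theta} - \frac{5 \log{\left(\frac{\theta^{2}}{2} + 6 \right)}}{2} is an antiderivative of f.
Check: d/d\theta[- 4 e^{- \frac{5 \theta^{2}}{3} - 4 \theta} - \frac{5 \log{\left(\frac{\theta^{2}}{2} + 6 \right)}}{2}] = \frac{40 \theta^{3} + 48 \theta^{2} - 15 \theta e^{4 \theta} e^{\frac{5 \theta^{2}}{3}} + 480 \theta + 576}{3 \theta^{2} e^{4 \theta} e^{\frac{5 \theta^{2}}{3}} + 36 e^{4 \theta} e^{\frac{5 \theta^{2}}{3}}} = f(\theta).
F(4) = - \frac{5 \log{\left(14 \right)}}{2} - \frac{4}{e^{\frac{128}{3}}}; F(0) = - \frac{5 \log{\left(6 \right)}}{2} - 4.
Integral = F(4) - F(0) = - \frac{5 \log{\left(14 \right)}}{2} - \frac{4}{e^{\frac{128}{3}}} + 4 + \frac{5 \log{\left(6 \right)}}{2}.

Antiderivative: F(\theta) = - 4 e^{- \frac{5 \theta^{2}}{3} - 4 \theta} - \frac{5 \log{\left(\frac{\theta^{2}}{2} + 6 \right)}}{2}; value = - \frac{5 \log{\left(14 \right)}}{2} - \frac{4}{e^{\frac{128}{3}}} + 4 + \frac{5 \log{\left(6 \right)}}{2}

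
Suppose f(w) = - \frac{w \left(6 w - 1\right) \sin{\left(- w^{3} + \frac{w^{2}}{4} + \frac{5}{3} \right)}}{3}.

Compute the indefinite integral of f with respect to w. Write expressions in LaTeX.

f matches the chain-rule pattern g'(h)*h' with inner function h(w) = - w^{3} + \frac{w^{2}}{4} + \frac{5}{3}; substituting u = h(w) collapses the integral.
Check: d/dw[- \frac{2 \cos{\left(- w^{3} + \frac{w^{2}}{4} + \frac{5}{3} \right)}}{3}] = - 2 w^{2} \sin{\left(- w^{3} + \frac{w^{2}}{4} + \frac{5}{3} \right)} + \frac{w \sin{\left(- w^{3} + \frac{w^{2}}{4} + \frac{5}{3} \right)}}{3}, which equals f(w).

F(w) = - \frac{2 \cos{\left(- w^{3} + \frac{w^{2}}{4} + \frac{5}{3} \right)}}{3} + C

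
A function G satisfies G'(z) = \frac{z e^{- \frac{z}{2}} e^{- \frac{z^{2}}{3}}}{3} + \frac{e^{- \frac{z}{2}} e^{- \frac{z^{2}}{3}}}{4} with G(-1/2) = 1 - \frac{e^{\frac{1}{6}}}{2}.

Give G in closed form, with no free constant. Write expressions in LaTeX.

G'(z) matches the chain-rule pattern g'(h)*h' with inner function h(z) = - \frac{z^{2}}{3} - \frac{z}{2}; substituting u = h(z) collapses the integral.
A general antiderivative is - \frac{e^{- \frac{z^{2}}{3} - \frac{z}{2}}}{2} + C.
The condition gives C = 1 - \frac{e^{\frac{1}{6}}}{2} - (- \frac{e^{\frac{1}{6}}}{2}) = 1.
So G(z) = - \frac{-2 + e^{- \frac{z}{2}} e^{- \frac{z^{2}}{3}}}{2}.
Check: d/dz[- \frac{-2 + e^{- \frac{z}{2}} e^{- \frac{z^{2}}{3}}}{2}] = \frac{\left(4 z + 3\right) e^{- \frac{z}{2}} e^{- \frac{z^{2}}{3}}}{12}, which equals G'(z).

G(z) = - \frac{-2 + e^{- \frac{z}{2}} e^{- \frac{z^{2}}{3}}}{2}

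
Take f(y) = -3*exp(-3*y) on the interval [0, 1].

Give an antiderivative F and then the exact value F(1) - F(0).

Antiderivative: F(y) = exp(-3*y); value = -1 + exp(-3)

Any candidate F(y) must reproduce f(y) exactly when differentiated.
F(y) = exp(-3*y) is an antiderivative of f.
Check: d/dy[exp(-3*y)] = -3*exp(-3*y) = f(y).
F(1) = exp(-3); F(0) = 1.
Integral = F(1) - F(0) = -1 + exp(-3).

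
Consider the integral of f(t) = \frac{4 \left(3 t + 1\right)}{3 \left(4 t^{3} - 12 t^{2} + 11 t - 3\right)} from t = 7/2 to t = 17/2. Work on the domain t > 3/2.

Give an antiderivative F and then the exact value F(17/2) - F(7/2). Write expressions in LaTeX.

Antiderivative: F(t) = \frac{11 \log{\left(t - \frac{3}{2} \right)} - 16 \log{\left(t - 1 \right)} + 5 \log{\left(t - \frac{1}{2} \right)}}{3}; value = - \frac{16 \log{\left(\frac{15}{2} \right)}}{3} - \frac{11 \log{\left(2 \right)}}{3} - \frac{5 \log{\left(3 \right)}}{3} + \frac{5 \log{\left(8 \right)}}{3} + \frac{16 \log{\left(\frac{5}{2} \right)}}{3} + \frac{11 \log{\left(7 \right)}}{3}

Factor the denominator (3 \left(t - 1\right) \left(2 t - 3\right) \left(2 t - 1\right)) and decompose: f = \frac{10}{3 \left(2 t - 1\right)} + \frac{22}{3 \left(2 t - 3\right)} - \frac{16}{3 \left(t - 1\right)}; each piece integrates to a log, atan, or power term.
F(t) = \frac{11 \log{\left(t - \frac{3}{2} \right)} - 16 \log{\left(t - 1 \right)} + 5 \log{\left(t - \frac{1}{2} \right)}}{3} is an antiderivative of f.
Check: d/dt[\frac{11 \log{\left(t - \frac{3}{2} \right)} - 16 \log{\left(t - 1 \right)} + 5 \log{\left(t - \frac{1}{2} \right)}}{3}] = \frac{12 t + 4}{12 t^{3} - 36 t^{2} + 33 t - 9}, which equals f(t).
F(17/2) = - \frac{16 \log{\left(\frac{15}{2} \right)}}{3} + \frac{5 \log{\left(8 \right)}}{3} + \frac{11 \log{\left(7 \right)}}{3}; F(7/2) = - \frac{16 \log{\left(\frac{5}{2} \right)}}{3} + \frac{5 \log{\left(3 \right)}}{3} + \frac{11 \log{\left(2 \right)}}{3}.
Integral = F(17/2) - F(7/2) = - \frac{16 \log{\left(\frac{15}{2} \right)}}{3} - \frac{11 \log{\left(2 \right)}}{3} - \frac{5 \log{\left(3 \right)}}{3} + \frac{5 \log{\left(8 \right)}}{3} + \frac{16 \log{\left(\frac{5}{2} \right)}}{3} + \frac{11 \log{\left(7 \right)}}{3}.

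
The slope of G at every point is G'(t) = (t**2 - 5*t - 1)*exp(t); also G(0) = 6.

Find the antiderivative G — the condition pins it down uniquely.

G(t) = t**2*exp(t) - 7*t*exp(t) + 6*exp(t)

Recognize the product-rule pattern: G'(t) = u'v + uv' with u = t**2 - 7*t + 6, v = exp(t), so integration by parts undoes it.
A general antiderivative is (t**2 - 7*t + 6)*exp(t) + C.
The condition gives C = 6 - (6) = 0.
So G(t) = t**2*exp(t) - 7*t*exp(t) + 6*exp(t).
Check: d/dt[t**2*exp(t) - 7*t*exp(t) + 6*exp(t)] = t**2*exp(t) - 5*t*exp(t) - exp(t), which equals G'(t).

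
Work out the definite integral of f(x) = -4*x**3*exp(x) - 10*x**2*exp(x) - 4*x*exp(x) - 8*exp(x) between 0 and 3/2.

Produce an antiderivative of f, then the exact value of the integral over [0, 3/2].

Recognize the product-rule pattern: f = u'v + uv' with u = -4*x**3 + 2*x**2 - 8*x, v = exp(x), so integration by parts undoes it.
F(x) = -4*x**3*exp(x) + 2*x**2*exp(x) - 8*x*exp(x) is an antiderivative of f.
Check: d/dx[-4*x**3*exp(x) + 2*x**2*exp(x) - 8*x*exp(x)] = -4*x**3*exp(x) - 10*x**2*exp(x) - 4*x*exp(x) - 8*exp(x) = f(x).
F(3/2) = -21*exp(3/2); F(0) = 0.
Integral = F(3/2) - F(0) = -21*exp(3/2).

Antiderivative: F(x) = -4*x**3*exp(x) + 2*x**2*exp(x) - 8*x*exp(x); value = -21*exp(3/2)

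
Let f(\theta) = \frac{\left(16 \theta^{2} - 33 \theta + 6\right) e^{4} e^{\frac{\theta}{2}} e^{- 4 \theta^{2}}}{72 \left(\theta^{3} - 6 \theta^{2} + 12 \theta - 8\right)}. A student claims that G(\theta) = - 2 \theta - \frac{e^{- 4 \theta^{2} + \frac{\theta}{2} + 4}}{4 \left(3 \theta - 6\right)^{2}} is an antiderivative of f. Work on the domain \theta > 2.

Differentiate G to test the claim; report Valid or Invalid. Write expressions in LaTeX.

Invalid: d/d\theta[G] - f = -2, which is not 0.

d/d\theta[G] = \frac{- 144 \theta^{3} + 16 \theta^{2} e^{4} e^{\frac{\theta}{2}} e^{- 4 \theta^{2}} + 864 \theta^{2} - 33 \theta e^{4} e^{\frac{\theta}{2}} e^{- 4 \theta^{2}} - 1728 \theta + 6 e^{4} e^{\frac{\theta}{2}} e^{- 4 \theta^{2}} + 1152}{72 \theta^{3} - 432 \theta^{2} + 864 \theta - 576}
d/d\theta[G] - f(\theta) = -2 != 0.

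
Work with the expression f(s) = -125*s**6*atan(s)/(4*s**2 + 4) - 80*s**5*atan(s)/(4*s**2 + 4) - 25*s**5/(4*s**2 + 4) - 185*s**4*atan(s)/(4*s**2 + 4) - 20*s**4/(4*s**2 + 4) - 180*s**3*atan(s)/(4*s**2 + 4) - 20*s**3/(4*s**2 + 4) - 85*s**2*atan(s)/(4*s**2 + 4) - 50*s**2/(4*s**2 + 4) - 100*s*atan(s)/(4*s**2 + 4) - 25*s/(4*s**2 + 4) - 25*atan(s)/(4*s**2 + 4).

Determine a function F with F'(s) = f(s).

An antiderivative is F(s) = -25*s**5*atan(s)/4 - 5*s**4*atan(s) - 5*s**3*atan(s) - 25*s**2*atan(s)/2 - 25*s*atan(s)/4.

f has the shape u'v + uv' for u = -25*s**5/4 - 5*s**4 - 5*s**3 - 25*s**2/2 - 25*s/4 and v = atan(s) — it is the derivative of the product u*v.
Check: d/ds[-25*s**5*atan(s)/4 - 5*s**4*atan(s) - 5*s**3*atan(s) - 25*s**2*atan(s)/2 - 25*s*atan(s)/4] = (-125*s**6*atan(s) - 80*s**5*atan(s) - 25*s**5 - 185*s**4*atan(s) - 20*s**4 - 180*s**3*atan(s) - 20*s**3 - 85*s**2*atan(s) - 50*s**2 - 100*s*atan(s) - 25*s - 25*atan(s))/(4*s**2 + 4), which equals f(s).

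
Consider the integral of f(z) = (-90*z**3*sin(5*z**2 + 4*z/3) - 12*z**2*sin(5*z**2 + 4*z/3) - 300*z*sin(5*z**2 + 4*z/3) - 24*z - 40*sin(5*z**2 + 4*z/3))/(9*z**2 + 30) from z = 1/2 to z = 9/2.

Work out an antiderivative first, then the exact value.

Antiderivative: F(z) = (-4*log(3*z**2/2 + 5) + 3*cos(5*z**2 + 4*z/3))/3; value = -4*log(283/8)/3 - cos(23/12) + cos(429/4) + 4*log(43/8)/3

Differentiate the proposed F(z) back; it has to land on f(z) exactly.
F(z) = (-4*log(3*z**2/2 + 5) + 3*cos(5*z**2 + 4*z/3))/3 is an antiderivative of f.
Check: d/dz[(-4*log(3*z**2/2 + 5) + 3*cos(5*z**2 + 4*z/3))/3] = (-90*z**3*sin(5*z**2 + 4*z/3) - 12*z**2*sin(5*z**2 + 4*z/3) - 300*z*sin(5*z**2 + 4*z/3) - 24*z - 40*sin(5*z**2 + 4*z/3))/(9*z**2 + 30) = f(z).
F(9/2) = -4*log(283/8)/3 + cos(429/4); F(1/2) = -4*log(43/8)/3 + cos(23/12).
Integral = F(9/2) - F(1/2) = -4*log(283/8)/3 - cos(23/12) + cos(429/4) + 4*log(43/8)/3.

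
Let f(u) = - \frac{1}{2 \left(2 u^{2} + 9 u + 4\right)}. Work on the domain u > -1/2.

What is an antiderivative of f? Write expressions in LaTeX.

The denominator factors as 2 \left(u + 4\right) \left(2 u + 1\right); partial fractions split f into directly integrable pieces: - \frac{1}{7 \left(2 u + 1\right)} + \frac{1}{14 \left(u + 4\right)}.
Check: d/du[- \frac{\log{\left(u + \frac{1}{2} \right)}}{14} + \frac{\log{\left(u + 4 \right)}}{14}] = - \frac{1}{4 u^{2} + 18 u + 8}, which equals f(u).

An antiderivative is F(u) = - \frac{\log{\left(u + \frac{1}{2} \right)}}{14} + \frac{\log{\left(u + 4 \right)}}{14}.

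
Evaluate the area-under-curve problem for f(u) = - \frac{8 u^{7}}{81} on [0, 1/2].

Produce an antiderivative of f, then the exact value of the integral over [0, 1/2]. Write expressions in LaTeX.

Antiderivative: F(u) = - \frac{u^{8}}{81}; value = - \frac{1}{20736}

A first test for any F(u): its u-derivative must equal f(u) identically.
F(u) = - \frac{u^{8}}{81} is an antiderivative of f.
Check: d/du[- \frac{u^{8}}{81}] = - \frac{8 u^{7}}{81} = f(u).
F(1/2) = - \frac{1}{20736}; F(0) = 0.
Integral = F(1/2) - F(0) = - \frac{1}{20736}.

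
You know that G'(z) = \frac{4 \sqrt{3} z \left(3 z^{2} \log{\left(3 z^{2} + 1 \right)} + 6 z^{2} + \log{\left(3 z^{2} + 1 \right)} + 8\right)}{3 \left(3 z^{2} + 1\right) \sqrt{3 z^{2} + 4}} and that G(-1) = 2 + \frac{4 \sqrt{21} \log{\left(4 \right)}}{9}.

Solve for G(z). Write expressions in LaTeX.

Recognize the product-rule pattern: G'(z) = u'v + uv' with u = \frac{4 \sqrt{z^{2} + \frac{4}{3}}}{3}, v = \log{\left(3 z^{2} + 1 \right)}, so integration by parts undoes it.
A general antiderivative is \frac{4 \sqrt{z^{2} + \frac{4}{3}} \log{\left(3 z^{2} + 1 \right)}}{3} + C.
The condition gives C = 2 + \frac{4 \sqrt{21} \log{\left(4 \right)}}{9} - (\frac{4 \sqrt{21} \log{\left(4 \right)}}{9}) = 2.
So G(z) = \frac{\sqrt{3} \left(4 \sqrt{3 z^{2} + 4} \log{\left(3 z^{2} + 1 \right)} + 6 \sqrt{3}\right)}{9}.
Check: d/dz[\frac{\sqrt{3} \left(4 \sqrt{3 z^{2} + 4} \log{\left(3 z^{2} + 1 \right)} + 6 \sqrt{3}\right)}{9}] = \frac{12 \sqrt{3} z^{3} \log{\left(3 z^{2} + 1 \right)} + 24 \sqrt{3} z^{3} + 4 \sqrt{3} z \log{\left(3 z^{2} + 1 \right)} + 32 \sqrt{3} z}{9 z^{2} \sqrt{3 z^{2} + 4} + 3 \sqrt{3 z^{2} + 4}}, which equals G'(z).

G(z) = \frac{\sqrt{3} \left(4 \sqrt{3 z^{2} + 4} \log{\left(3 z^{2} + 1 \right)} + 6 \sqrt{3}\right)}{9}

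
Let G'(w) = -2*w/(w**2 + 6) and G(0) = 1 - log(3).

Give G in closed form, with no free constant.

The substitution u = w**2/2 + 3 works: G'(w) is exactly (dG/du)*(du/dw) for that inner function.
A general antiderivative is -log(w**2/2 + 3) + C.
The condition gives C = 1 - log(3) - (-log(3)) = 1.
So G(w) = 1 - log(w**2/2 + 3).
Check: d/dw[1 - log(w**2/2 + 3)] = -2*w/(w**2 + 6) = G'(w).

G(w) = 1 - log(w**2/2 + 3)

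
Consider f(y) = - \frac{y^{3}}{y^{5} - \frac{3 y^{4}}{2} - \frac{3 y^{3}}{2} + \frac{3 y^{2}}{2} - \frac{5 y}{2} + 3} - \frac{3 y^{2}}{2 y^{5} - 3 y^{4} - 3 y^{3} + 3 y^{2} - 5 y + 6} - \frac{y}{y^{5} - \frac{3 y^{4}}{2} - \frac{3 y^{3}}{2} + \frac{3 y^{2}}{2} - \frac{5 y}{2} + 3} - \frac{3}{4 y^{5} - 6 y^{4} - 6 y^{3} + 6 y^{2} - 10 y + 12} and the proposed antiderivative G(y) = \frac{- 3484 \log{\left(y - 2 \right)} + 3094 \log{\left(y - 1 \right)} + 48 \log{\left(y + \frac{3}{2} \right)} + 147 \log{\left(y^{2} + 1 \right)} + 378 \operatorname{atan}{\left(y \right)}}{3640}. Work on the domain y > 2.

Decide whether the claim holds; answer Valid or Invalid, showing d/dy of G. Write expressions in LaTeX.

Invalid: d/dy[G] - f = - \frac{12}{910 y + 1365}, which is not 0.

d/dy[G] = \frac{- 24 y^{4} - 1748 y^{3} - 2802 y^{2} - 1748 y - 1413}{1820 y^{5} - 2730 y^{4} - 2730 y^{3} + 2730 y^{2} - 4550 y + 5460}
d/dy[G] - f(y) = - \frac{12}{910 y + 1365} != 0.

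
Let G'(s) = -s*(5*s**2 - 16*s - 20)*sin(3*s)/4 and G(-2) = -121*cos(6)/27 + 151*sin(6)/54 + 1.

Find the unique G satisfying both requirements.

G(s) = (45*s**3*cos(3*s) - 45*s**2*sin(3*s) - 144*s**2*cos(3*s) + 96*s*sin(3*s) - 210*s*cos(3*s) + 70*sin(3*s) + 32*cos(3*s) + 108)/108

The proposed G(s) is checked by its d/ds: the result must match the given G'(s).
A general antiderivative is 5*s**3*cos(3*s)/12 - 5*s**2*sin(3*s)/12 - 4*s**2*cos(3*s)/3 + 8*s*sin(3*s)/9 - 35*s*cos(3*s)/18 + 35*sin(3*s)/54 + 8*cos(3*s)/27 + C.
The condition gives C = -121*cos(6)/27 + 151*sin(6)/54 + 1 - (-121*cos(6)/27 + 151*sin(6)/54) = 1.
So G(s) = (45*s**3*cos(3*s) - 45*s**2*sin(3*s) - 144*s**2*cos(3*s) + 96*s*sin(3*s) - 210*s*cos(3*s) + 70*sin(3*s) + 32*cos(3*s) + 108)/108.
Check: d/ds[(45*s**3*cos(3*s) - 45*s**2*sin(3*s) - 144*s**2*cos(3*s) + 96*s*sin(3*s) - 210*s*cos(3*s) + 70*sin(3*s) + 32*cos(3*s) + 108)/108] = -5*s**3*sin(3*s)/4 + 4*s**2*sin(3*s) + 5*s*sin(3*s), which equals G'(s).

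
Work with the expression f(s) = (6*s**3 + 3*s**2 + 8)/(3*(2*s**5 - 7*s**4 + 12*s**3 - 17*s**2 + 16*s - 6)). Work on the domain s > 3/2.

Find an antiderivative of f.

An antiderivative is F(s) = -(-2520*s*log(s - 3/2) + 2380*s*log(s - 1) + 70*s*log(s**2 + 2) + 37*sqrt(2)*s*atan(sqrt(2)*s/2) + 2520*log(s - 3/2) - 2380*log(s - 1) - 70*log(s**2 + 2) - 37*sqrt(2)*atan(sqrt(2)*s/2) - 867)/(459*(s - 1)).

Factor the denominator (3*(s - 1)**2*(2*s - 3)*(s**2 + 2)) and decompose: f = -2*(70*s + 37)/(459*(s**2 + 2)) + 560/(51*(2*s - 3)) - 140/(27*(s - 1)) - 17/(9*(s - 1)**2); each piece integrates to a log, atan, or power term.
Check: d/ds[-(-2520*s*log(s - 3/2) + 2380*s*log(s - 1) + 70*s*log(s**2 + 2) + 37*sqrt(2)*s*atan(sqrt(2)*s/2) + 2520*log(s - 3/2) - 2380*log(s - 1) - 70*log(s**2 + 2) - 37*sqrt(2)*atan(sqrt(2)*s/2) - 867)/(459*(s - 1))] = (6*s**3 + 3*s**2 + 8)/(6*s**5 - 21*s**4 + 36*s**3 - 51*s**2 + 48*s - 18), which equals f(s).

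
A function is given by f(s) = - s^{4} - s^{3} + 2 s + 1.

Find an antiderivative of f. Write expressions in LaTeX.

The integrand splits into summands that can be handled one at a time.
Check: d/ds[- \frac{s \left(4 s^{4} + 5 s^{3} - 20 s - 20\right)}{20}] = - s^{4} - s^{3} + 2 s + 1 = f(s).

An antiderivative is F(s) = - \frac{s \left(4 s^{4} + 5 s^{3} - 20 s - 20\right)}{20}.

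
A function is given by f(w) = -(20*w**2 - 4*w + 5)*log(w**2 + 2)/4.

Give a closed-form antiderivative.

Check any antiderivative F(w) by computing F'(w) and comparing it with f(w).
Check: d/dw[(40*w**3 - 18*w**2 + 3*w*(-20*w**2 + 6*w - 15)*log(w**2 + 2) - 150*w + 36*log(w**2 + 2) + 150*sqrt(2)*atan(sqrt(2)*w/2))/36] = -5*w**2*log(w**2 + 2) + w*log(w**2 + 2) - 5*log(w**2 + 2)/4, which equals f(w).

An antiderivative is F(w) = (40*w**3 - 18*w**2 + 3*w*(-20*w**2 + 6*w - 15)*log(w**2 + 2) - 150*w + 36*log(w**2 + 2) + 150*sqrt(2)*atan(sqrt(2)*w/2))/36.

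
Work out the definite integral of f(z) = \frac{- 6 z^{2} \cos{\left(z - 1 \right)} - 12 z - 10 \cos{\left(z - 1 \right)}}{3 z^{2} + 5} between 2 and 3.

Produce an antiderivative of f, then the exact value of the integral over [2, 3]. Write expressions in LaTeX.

Any candidate F(z) must reproduce f(z) exactly when differentiated.
F(z) = - 2 \log{\left(\frac{3 z^{2}}{2} + \frac{5}{2} \right)} - 2 \sin{\left(z - 1 \right)} is an antiderivative of f.
Check: d/dz[- 2 \log{\left(\frac{3 z^{2}}{2} + \frac{5}{2} \right)} - 2 \sin{\left(z - 1 \right)}] = \frac{- 6 z^{2} \cos{\left(z - 1 \right)} - 12 z - 10 \cos{\left(z - 1 \right)}}{3 z^{2} + 5} = f(z).
F(3) = - 2 \log{\left(16 \right)} - 2 \sin{\left(2 \right)}; F(2) = - 2 \log{\left(\frac{17}{2} \right)} - 2 \sin{\left(1 \right)}.
Integral = F(3) - F(2) = - 2 \log{\left(16 \right)} - 2 \sin{\left(2 \right)} + 2 \sin{\left(1 \right)} + 2 \log{\left(\frac{17}{2} \right)}.

Antiderivative: F(z) = - 2 \log{\left(\frac{3 z^{2}}{2} + \frac{5}{2} \right)} - 2 \sin{\left(z - 1 \right)}; value = - 2 \log{\left(16 \right)} - 2 \sin{\left(2 \right)} + 2 \sin{\left(1 \right)} + 2 \log{\left(\frac{17}{2} \right)}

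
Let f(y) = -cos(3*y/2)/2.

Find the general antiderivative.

F(y) = -sin(3*y/2)/3 + C

Any candidate F(y) must reproduce f(y) exactly when differentiated.
Check: d/dy[-sin(3*y/2)/3] = -cos(3*y/2)/2 = f(y).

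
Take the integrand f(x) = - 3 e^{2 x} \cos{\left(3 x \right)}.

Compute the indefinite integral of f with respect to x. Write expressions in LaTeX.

For F(x) to be correct the identity F'(x) - f(x) = 0 must hold.
Check: d/dx[- \frac{9 e^{2 x} \sin{\left(3 x \right)}}{13} - \frac{6 e^{2 x} \cos{\left(3 x \right)}}{13}] = - 3 e^{2 x} \cos{\left(3 x \right)} = f(x).

F(x) = - \frac{9 e^{2 x} \sin{\left(3 x \right)}}{13} - \frac{6 e^{2 x} \cos{\left(3 x \right)}}{13} + C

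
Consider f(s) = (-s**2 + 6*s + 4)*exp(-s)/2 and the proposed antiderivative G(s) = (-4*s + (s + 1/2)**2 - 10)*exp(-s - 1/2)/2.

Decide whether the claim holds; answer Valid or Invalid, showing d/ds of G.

Invalid: d/ds[G] - f = (-4*s**2 + 4*s**2*exp(1/2) - 24*s*exp(1/2) + 20*s - 16*exp(1/2) + 27)*exp(-1/2)*exp(-s)/8, which is not 0.

d/ds[G] = (-4*s**2 + 20*s + 27)*exp(-1/2)*exp(-s)/8
d/ds[G] - f(s) = (-4*s**2 + 4*s**2*exp(1/2) - 24*s*exp(1/2) + 20*s - 16*exp(1/2) + 27)*exp(-1/2)*exp(-s)/8 != 0.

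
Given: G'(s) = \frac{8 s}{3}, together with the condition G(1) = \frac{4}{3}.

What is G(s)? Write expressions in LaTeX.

A candidate passes only if d/ds[G] lands on the given G'(s) exactly.
A general antiderivative is \frac{4 s^{2}}{3} + C.
The condition gives C = \frac{4}{3} - (\frac{4}{3}) = 0.
So G(s) = \frac{4 s^{2}}{3}.
Check: d/ds[\frac{4 s^{2}}{3}] = \frac{8 s}{3} = G'(s).

G(s) = \frac{4 s^{2}}{3}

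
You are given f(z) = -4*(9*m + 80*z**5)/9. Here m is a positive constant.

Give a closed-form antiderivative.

An antiderivative is F(z) = -4*m*z - 160*z**6/27.

For F(z) to be correct the identity F'(z) - f(z) = 0 must hold.
Check: d/dz[-4*m*z - 160*z**6/27] = -4*m - 320*z**5/9, which equals f(z).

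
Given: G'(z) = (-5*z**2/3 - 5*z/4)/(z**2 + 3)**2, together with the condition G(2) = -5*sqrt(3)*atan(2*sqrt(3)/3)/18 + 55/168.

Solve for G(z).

The proposed G(z) is checked by its d/dz: the result must match the given G'(z).
A general antiderivative is -(-20*z - 15)/(24*z**2 + 72) - 5*sqrt(3)*atan(sqrt(3)*z/3)/18 + C.
The condition gives C = -5*sqrt(3)*atan(2*sqrt(3)/3)/18 + 55/168 - (-5*sqrt(3)*atan(2*sqrt(3)/3)/18 + 55/168) = 0.
So G(z) = 20*z/(24*z**2 + 72) - 5*sqrt(3)*atan(sqrt(3)*z/3)/18 + 15/(24*z**2 + 72).
Check: d/dz[20*z/(24*z**2 + 72) - 5*sqrt(3)*atan(sqrt(3)*z/3)/18 + 15/(24*z**2 + 72)] = (-20*z**2 - 15*z)/(12*z**4 + 72*z**2 + 108), which equals G'(z).

G(z) = 20*z/(24*z**2 + 72) - 5*sqrt(3)*atan(sqrt(3)*z/3)/18 + 15/(24*z**2 + 72)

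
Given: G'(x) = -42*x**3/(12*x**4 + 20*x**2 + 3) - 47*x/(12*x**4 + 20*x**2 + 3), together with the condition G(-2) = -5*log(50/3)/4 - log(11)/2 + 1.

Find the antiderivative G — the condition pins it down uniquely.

The integrand splits into summands that can be handled one at a time.
A general antiderivative is -log(2*x**2 + 3)/2 - 5*log(4*x**2 + 2/3)/4 + C.
The condition gives C = -5*log(50/3)/4 - log(11)/2 + 1 - (-5*log(50/3)/4 - log(11)/2) = 1.
So G(x) = (-2*log(2*x**2 + 3) - 5*log(4*x**2 + 2/3) + 4)/4.
Check: d/dx[(-2*log(2*x**2 + 3) - 5*log(4*x**2 + 2/3) + 4)/4] = (-42*x**3 - 47*x)/(12*x**4 + 20*x**2 + 3), which equals G'(x).

G(x) = (-2*log(2*x**2 + 3) - 5*log(4*x**2 + 2/3) + 4)/4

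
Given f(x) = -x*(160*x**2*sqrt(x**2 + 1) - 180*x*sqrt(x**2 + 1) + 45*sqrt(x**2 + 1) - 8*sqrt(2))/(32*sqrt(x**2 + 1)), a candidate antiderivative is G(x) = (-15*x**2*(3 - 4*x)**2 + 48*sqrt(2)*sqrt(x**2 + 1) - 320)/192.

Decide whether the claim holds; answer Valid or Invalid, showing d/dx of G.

d/dx[G] = (-160*x**3*sqrt(x**2 + 1) + 180*x**2*sqrt(x**2 + 1) - 45*x*sqrt(x**2 + 1) + 8*sqrt(2)*x)/(32*sqrt(x**2 + 1))
This equals f(x) exactly, so the claim holds.

Valid - differentiating G returns exactly f.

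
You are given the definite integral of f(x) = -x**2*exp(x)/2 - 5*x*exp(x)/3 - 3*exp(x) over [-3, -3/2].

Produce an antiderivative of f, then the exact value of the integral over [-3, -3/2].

Recognize the product-rule pattern: f = u'v + uv' with u = -x**2/2 - 2*x/3 - 7/3, v = exp(x), so integration by parts undoes it.
F(x) = -x**2*exp(x)/2 - 2*x*exp(x)/3 - 7*exp(x)/3 is an antiderivative of f.
Check: d/dx[-x**2*exp(x)/2 - 2*x*exp(x)/3 - 7*exp(x)/3] = -x**2*exp(x)/2 - 5*x*exp(x)/3 - 3*exp(x) = f(x).
F(-3/2) = -59*exp(-3/2)/24; F(-3) = -29*exp(-3)/6.
Integral = F(-3/2) - F(-3) = -59*exp(-3/2)/24 + 29*exp(-3)/6.

Antiderivative: F(x) = -x**2*exp(x)/2 - 2*x*exp(x)/3 - 7*exp(x)/3; value = -59*exp(-3/2)/24 + 29*exp(-3)/6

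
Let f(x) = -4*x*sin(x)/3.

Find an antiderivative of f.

An antiderivative is F(x) = 4*(x*cos(x) - sin(x))/3.

Recover f(x) by differentiating a candidate F(x); any mismatch rules it out.
Check: d/dx[4*(x*cos(x) - sin(x))/3] = -4*x*sin(x)/3 = f(x).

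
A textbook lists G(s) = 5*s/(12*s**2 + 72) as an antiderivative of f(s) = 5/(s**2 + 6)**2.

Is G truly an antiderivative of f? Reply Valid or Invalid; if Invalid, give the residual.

Invalid: d/ds[G] - f = -5/(12*s**2 + 72), which is not 0.

d/ds[G] = (30 - 5*s**2)/(12*s**4 + 144*s**2 + 432)
d/ds[G] - f(s) = -5/(12*s**2 + 72) != 0.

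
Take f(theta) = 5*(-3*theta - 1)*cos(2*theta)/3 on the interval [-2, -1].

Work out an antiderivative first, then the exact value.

Antiderivative: F(theta) = -5*theta*sin(2*theta)/2 - 5*sin(2*theta)/6 - 5*cos(2*theta)/4; value = 25*sin(4)/6 - 5*sin(2)/3 + 5*cos(4)/4 - 5*cos(2)/4

A first test for any F(theta): its theta-derivative must equal f(theta) identically.
F(theta) = -5*theta*sin(2*theta)/2 - 5*sin(2*theta)/6 - 5*cos(2*theta)/4 is an antiderivative of f.
Check: d/dtheta[-5*theta*sin(2*theta)/2 - 5*sin(2*theta)/6 - 5*cos(2*theta)/4] = -5*theta*cos(2*theta) - 5*cos(2*theta)/3, which equals f(theta).
F(-1) = -5*sin(2)/3 - 5*cos(2)/4; F(-2) = -5*cos(4)/4 - 25*sin(4)/6.
Integral = F(-1) - F(-2) = 25*sin(4)/6 - 5*sin(2)/3 + 5*cos(4)/4 - 5*cos(2)/4.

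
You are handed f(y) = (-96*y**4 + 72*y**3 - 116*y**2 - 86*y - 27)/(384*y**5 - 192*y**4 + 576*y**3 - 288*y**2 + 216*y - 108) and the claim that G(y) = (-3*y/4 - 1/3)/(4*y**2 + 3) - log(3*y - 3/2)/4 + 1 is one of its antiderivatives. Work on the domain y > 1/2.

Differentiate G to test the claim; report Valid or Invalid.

Valid - differentiating G returns exactly f.

d/dy[G] = (-96*y**4 + 72*y**3 - 116*y**2 - 86*y - 27)/(384*y**5 - 192*y**4 + 576*y**3 - 288*y**2 + 216*y - 108)
This equals f(y) exactly, so the claim holds.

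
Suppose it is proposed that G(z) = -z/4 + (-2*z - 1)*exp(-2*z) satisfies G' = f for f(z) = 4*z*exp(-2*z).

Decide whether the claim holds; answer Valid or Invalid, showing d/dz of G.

Invalid: d/dz[G] - f = -1/4, which is not 0.

d/dz[G] = (16*z - exp(2*z))*exp(-2*z)/4
d/dz[G] - f(z) = -1/4 != 0.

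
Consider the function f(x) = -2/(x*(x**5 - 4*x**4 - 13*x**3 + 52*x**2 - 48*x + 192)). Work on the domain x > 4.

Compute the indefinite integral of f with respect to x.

The denominator factors as x*(x - 4)**2*(x + 4)*(x**2 + 3); partial fractions split f into directly integrable pieces: 2*(4*x - 3)/(1083*(x**2 + 3)) + 1/(2432*(x + 4)) + 121/(46208*(x - 4)) - 1/(304*(x - 4)**2) - 1/(96*x).
Check: d/dx[-log(x)/96 + 121*log(x - 4)/46208 + log(x + 4)/2432 + 4*log(x**2 + 3)/1083 - 2*sqrt(3)*atan(sqrt(3)*x/3)/1083 + 2/(608*x - 2432)] = -2/(x**6 - 4*x**5 - 13*x**4 + 52*x**3 - 48*x**2 + 192*x), which equals f(x).

F(x) = -log(x)/96 + 121*log(x - 4)/46208 + log(x + 4)/2432 + 4*log(x**2 + 3)/1083 - 2*sqrt(3)*atan(sqrt(3)*x/3)/1083 + 2/(608*x - 2432) + C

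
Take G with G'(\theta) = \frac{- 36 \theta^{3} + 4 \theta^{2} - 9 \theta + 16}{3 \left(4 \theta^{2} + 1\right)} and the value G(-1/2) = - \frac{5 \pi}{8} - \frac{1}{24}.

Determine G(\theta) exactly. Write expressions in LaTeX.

G(\theta) = - \frac{3 \theta^{2}}{2} + \frac{\theta}{3} + \frac{5 \operatorname{atan}{\left(2 \theta \right)}}{2} + \frac{1}{2}

The proposed G(\theta) is checked by its d/d\theta: the result must match the given G'(\theta).
A general antiderivative is - \frac{3 \theta^{2}}{2} + \frac{\theta}{3} + \frac{5 \operatorname{atan}{\left(2 \theta \right)}}{2} - \frac{3}{2} + C.
The condition gives C = - \frac{5 \pi}{8} - \frac{1}{24} - (- \frac{49}{24} - \frac{5 \pi}{8}) = 2.
So G(\theta) = - \frac{3 \theta^{2}}{2} + \frac{\theta}{3} + \frac{5 \operatorname{atan}{\left(2 \theta \right)}}{2} + \frac{1}{2}.
Check: d/d\theta[- \frac{3 \theta^{2}}{2} + \frac{\theta}{3} + \frac{5 \operatorname{atan}{\left(2 \theta \right)}}{2} + \frac{1}{2}] = \frac{- 36 \theta^{3} + 4 \theta^{2} - 9 \theta + 16}{12 \theta^{2} + 3}, which equals G'(\theta).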